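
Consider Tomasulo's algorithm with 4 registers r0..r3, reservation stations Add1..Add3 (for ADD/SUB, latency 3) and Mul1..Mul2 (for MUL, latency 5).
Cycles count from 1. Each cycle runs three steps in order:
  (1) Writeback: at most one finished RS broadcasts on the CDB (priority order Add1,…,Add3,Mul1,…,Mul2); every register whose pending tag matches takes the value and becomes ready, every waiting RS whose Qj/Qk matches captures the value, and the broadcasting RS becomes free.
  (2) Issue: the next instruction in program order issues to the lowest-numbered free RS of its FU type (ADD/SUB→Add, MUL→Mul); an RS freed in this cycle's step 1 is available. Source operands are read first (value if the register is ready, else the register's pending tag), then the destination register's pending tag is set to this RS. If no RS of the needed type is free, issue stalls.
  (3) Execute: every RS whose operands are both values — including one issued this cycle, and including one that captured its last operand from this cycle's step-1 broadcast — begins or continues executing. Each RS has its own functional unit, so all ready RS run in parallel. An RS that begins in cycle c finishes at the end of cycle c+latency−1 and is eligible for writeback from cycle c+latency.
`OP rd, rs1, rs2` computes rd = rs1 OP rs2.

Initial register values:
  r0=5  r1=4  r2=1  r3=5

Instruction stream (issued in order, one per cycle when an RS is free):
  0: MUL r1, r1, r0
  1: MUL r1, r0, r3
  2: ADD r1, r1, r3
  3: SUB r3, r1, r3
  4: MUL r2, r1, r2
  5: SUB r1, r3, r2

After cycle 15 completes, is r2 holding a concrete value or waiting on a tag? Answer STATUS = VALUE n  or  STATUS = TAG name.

STATUS = VALUE 30

c1: issue MUL r1<-Mul1 | r0:5,r1:Mul1,r2:1,r3:5
c2: issue MUL r1<-Mul2 | r0:5,r1:Mul2,r2:1,r3:5
c3: issue ADD r1<-Add1 | r0:5,r1:Add1,r2:1,r3:5
c4: issue SUB r3<-Add2 | r0:5,r1:Add1,r2:1,r3:Add2
c5: stall | r0:5,r1:Add1,r2:1,r3:Add2
c6: CDB Mul1=20; issue MUL r2<-Mul1 | r0:5,r1:Add1,r2:Mul1,r3:Add2
c7: CDB Mul2=25; issue SUB r1<-Add3 | r0:5,r1:Add3,r2:Mul1,r3:Add2
c8: - | r0:5,r1:Add3,r2:Mul1,r3:Add2
c9: - | r0:5,r1:Add3,r2:Mul1,r3:Add2
c10: CDB Add1=30 | r0:5,r1:Add3,r2:Mul1,r3:Add2
c11: - | r0:5,r1:Add3,r2:Mul1,r3:Add2
c12: - | r0:5,r1:Add3,r2:Mul1,r3:Add2
c13: CDB Add2=25 | r0:5,r1:Add3,r2:Mul1,r3:25
c14: - | r0:5,r1:Add3,r2:Mul1,r3:25
c15: CDB Mul1=30 | r0:5,r1:Add3,r2:30,r3:25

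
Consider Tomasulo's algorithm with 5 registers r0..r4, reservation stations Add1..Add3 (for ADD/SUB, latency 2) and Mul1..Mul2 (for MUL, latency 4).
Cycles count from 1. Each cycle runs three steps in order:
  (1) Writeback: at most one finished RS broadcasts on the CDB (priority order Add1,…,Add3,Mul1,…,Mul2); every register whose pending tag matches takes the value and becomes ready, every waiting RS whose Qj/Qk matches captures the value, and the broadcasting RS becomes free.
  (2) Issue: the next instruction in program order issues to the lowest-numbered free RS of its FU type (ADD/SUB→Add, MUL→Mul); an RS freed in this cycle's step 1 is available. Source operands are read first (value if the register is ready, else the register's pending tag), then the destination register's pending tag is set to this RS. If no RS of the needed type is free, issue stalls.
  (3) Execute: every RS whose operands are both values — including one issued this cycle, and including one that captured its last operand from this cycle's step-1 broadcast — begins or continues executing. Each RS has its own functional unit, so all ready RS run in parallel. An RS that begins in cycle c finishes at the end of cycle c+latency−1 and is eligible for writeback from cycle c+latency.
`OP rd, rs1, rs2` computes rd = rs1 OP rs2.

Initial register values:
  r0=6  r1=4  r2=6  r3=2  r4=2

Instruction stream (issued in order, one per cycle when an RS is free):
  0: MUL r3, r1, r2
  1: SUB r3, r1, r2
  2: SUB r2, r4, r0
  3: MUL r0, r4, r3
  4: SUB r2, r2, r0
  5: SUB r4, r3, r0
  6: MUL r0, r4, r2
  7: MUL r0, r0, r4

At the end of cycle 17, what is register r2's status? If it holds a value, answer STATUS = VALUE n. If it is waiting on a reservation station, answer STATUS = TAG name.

cycle 1: issue MUL r3<-Mul1 // r0:6,r1:4,r2:6,r3:Mul1,r4:2
cycle 2: issue SUB r3<-Add1 // r0:6,r1:4,r2:6,r3:Add1,r4:2
cycle 3: issue SUB r2<-Add2 // r0:6,r1:4,r2:Add2,r3:Add1,r4:2
cycle 4: CDB Add1=-2; issue MUL r0<-Mul2 // r0:Mul2,r1:4,r2:Add2,r3:-2,r4:2
cycle 5: CDB Add2=-4; issue SUB r2<-Add1 // r0:Mul2,r1:4,r2:Add1,r3:-2,r4:2
cycle 6: CDB Mul1=24; issue SUB r4<-Add2 // r0:Mul2,r1:4,r2:Add1,r3:-2,r4:Add2
cycle 7: issue MUL r0<-Mul1 // r0:Mul1,r1:4,r2:Add1,r3:-2,r4:Add2
cycle 8: CDB Mul2=-4; issue MUL r0<-Mul2 // r0:Mul2,r1:4,r2:Add1,r3:-2,r4:Add2
cycle 9: - // r0:Mul2,r1:4,r2:Add1,r3:-2,r4:Add2
cycle 10: CDB Add1=0 // r0:Mul2,r1:4,r2:0,r3:-2,r4:Add2
cycle 11: CDB Add2=2 // r0:Mul2,r1:4,r2:0,r3:-2,r4:2
cycle 12: - // r0:Mul2,r1:4,r2:0,r3:-2,r4:2
cycle 13: - // r0:Mul2,r1:4,r2:0,r3:-2,r4:2
cycle 14: - // r0:Mul2,r1:4,r2:0,r3:-2,r4:2
cycle 15: CDB Mul1=0 // r0:Mul2,r1:4,r2:0,r3:-2,r4:2
cycle 16: - // r0:Mul2,r1:4,r2:0,r3:-2,r4:2
cycle 17: - // r0:Mul2,r1:4,r2:0,r3:-2,r4:2

STATUS = VALUE 0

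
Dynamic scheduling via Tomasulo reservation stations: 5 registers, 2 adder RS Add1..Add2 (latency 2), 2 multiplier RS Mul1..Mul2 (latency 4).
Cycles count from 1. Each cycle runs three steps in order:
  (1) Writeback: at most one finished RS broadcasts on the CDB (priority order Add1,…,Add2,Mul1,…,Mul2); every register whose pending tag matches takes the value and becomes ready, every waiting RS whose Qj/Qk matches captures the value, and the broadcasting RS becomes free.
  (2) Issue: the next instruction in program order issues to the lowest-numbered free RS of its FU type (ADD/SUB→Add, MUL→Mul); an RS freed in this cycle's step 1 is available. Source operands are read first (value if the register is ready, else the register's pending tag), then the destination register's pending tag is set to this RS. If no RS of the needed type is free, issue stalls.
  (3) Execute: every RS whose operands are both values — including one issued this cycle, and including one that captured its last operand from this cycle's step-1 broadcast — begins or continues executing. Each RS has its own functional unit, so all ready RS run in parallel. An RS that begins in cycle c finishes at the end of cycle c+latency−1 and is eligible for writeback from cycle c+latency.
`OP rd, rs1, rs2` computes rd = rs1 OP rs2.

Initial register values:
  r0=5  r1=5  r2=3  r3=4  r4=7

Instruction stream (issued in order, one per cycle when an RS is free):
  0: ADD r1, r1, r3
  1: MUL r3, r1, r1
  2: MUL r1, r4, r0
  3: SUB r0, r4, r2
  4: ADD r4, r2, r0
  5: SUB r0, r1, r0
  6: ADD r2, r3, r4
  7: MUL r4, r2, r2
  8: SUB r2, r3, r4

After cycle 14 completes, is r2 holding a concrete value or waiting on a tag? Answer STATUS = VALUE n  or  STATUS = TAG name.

cycle 1: issue ADD r1<-Add1 // r0:5,r1:Add1,r2:3,r3:4,r4:7
cycle 2: issue MUL r3<-Mul1 // r0:5,r1:Add1,r2:3,r3:Mul1,r4:7
cycle 3: CDB Add1=9; issue MUL r1<-Mul2 // r0:5,r1:Mul2,r2:3,r3:Mul1,r4:7
cycle 4: issue SUB r0<-Add1 // r0:Add1,r1:Mul2,r2:3,r3:Mul1,r4:7
cycle 5: issue ADD r4<-Add2 // r0:Add1,r1:Mul2,r2:3,r3:Mul1,r4:Add2
cycle 6: CDB Add1=4; issue SUB r0<-Add1 // r0:Add1,r1:Mul2,r2:3,r3:Mul1,r4:Add2
cycle 7: CDB Mul1=81; stall // r0:Add1,r1:Mul2,r2:3,r3:81,r4:Add2
cycle 8: CDB Add2=7; issue ADD r2<-Add2 // r0:Add1,r1:Mul2,r2:Add2,r3:81,r4:7
cycle 9: CDB Mul2=35; issue MUL r4<-Mul1 // r0:Add1,r1:35,r2:Add2,r3:81,r4:Mul1
cycle 10: CDB Add2=88; issue SUB r2<-Add2 // r0:Add1,r1:35,r2:Add2,r3:81,r4:Mul1
cycle 11: CDB Add1=31 // r0:31,r1:35,r2:Add2,r3:81,r4:Mul1
cycle 12: - // r0:31,r1:35,r2:Add2,r3:81,r4:Mul1
cycle 13: - // r0:31,r1:35,r2:Add2,r3:81,r4:Mul1
cycle 14: CDB Mul1=7744 // r0:31,r1:35,r2:Add2,r3:81,r4:7744

STATUS = TAG Add2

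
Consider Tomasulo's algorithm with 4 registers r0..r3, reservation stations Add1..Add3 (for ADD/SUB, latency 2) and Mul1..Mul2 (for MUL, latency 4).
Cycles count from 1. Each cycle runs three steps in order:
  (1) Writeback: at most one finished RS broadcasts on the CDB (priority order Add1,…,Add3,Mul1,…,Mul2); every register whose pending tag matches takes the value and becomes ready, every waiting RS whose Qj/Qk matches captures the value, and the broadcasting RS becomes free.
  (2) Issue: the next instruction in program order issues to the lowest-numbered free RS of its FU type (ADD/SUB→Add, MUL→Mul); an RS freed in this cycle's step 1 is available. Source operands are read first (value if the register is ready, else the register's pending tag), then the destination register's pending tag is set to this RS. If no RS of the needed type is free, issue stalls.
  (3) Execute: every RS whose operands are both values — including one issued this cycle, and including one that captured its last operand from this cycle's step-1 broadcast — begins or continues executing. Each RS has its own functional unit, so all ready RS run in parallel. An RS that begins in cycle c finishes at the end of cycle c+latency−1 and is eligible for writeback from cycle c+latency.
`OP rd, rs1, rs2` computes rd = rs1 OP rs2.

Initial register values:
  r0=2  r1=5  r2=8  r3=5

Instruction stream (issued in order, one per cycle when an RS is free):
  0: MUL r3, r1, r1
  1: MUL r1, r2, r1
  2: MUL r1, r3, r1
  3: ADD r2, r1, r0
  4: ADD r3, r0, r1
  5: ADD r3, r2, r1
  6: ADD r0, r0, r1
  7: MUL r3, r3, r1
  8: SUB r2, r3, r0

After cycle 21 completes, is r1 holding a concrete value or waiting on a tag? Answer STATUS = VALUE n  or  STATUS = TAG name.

STATUS = VALUE 1000

cycle 1: issue MUL r3<-Mul1 // r0:2,r1:5,r2:8,r3:Mul1
cycle 2: issue MUL r1<-Mul2 // r0:2,r1:Mul2,r2:8,r3:Mul1
cycle 3: stall // r0:2,r1:Mul2,r2:8,r3:Mul1
cycle 4: stall // r0:2,r1:Mul2,r2:8,r3:Mul1
cycle 5: CDB Mul1=25; issue MUL r1<-Mul1 // r0:2,r1:Mul1,r2:8,r3:25
cycle 6: CDB Mul2=40; issue ADD r2<-Add1 // r0:2,r1:Mul1,r2:Add1,r3:25
cycle 7: issue ADD r3<-Add2 // r0:2,r1:Mul1,r2:Add1,r3:Add2
cycle 8: issue ADD r3<-Add3 // r0:2,r1:Mul1,r2:Add1,r3:Add3
cycle 9: stall // r0:2,r1:Mul1,r2:Add1,r3:Add3
cycle 10: CDB Mul1=1000; stall // r0:2,r1:1000,r2:Add1,r3:Add3
cycle 11: stall // r0:2,r1:1000,r2:Add1,r3:Add3
cycle 12: CDB Add1=1002; issue ADD r0<-Add1 // r0:Add1,r1:1000,r2:1002,r3:Add3
cycle 13: CDB Add2=1002; issue MUL r3<-Mul1 // r0:Add1,r1:1000,r2:1002,r3:Mul1
cycle 14: CDB Add1=1002; issue SUB r2<-Add1 // r0:1002,r1:1000,r2:Add1,r3:Mul1
cycle 15: CDB Add3=2002 // r0:1002,r1:1000,r2:Add1,r3:Mul1
cycle 16: - // r0:1002,r1:1000,r2:Add1,r3:Mul1
cycle 17: - // r0:1002,r1:1000,r2:Add1,r3:Mul1
cycle 18: - // r0:1002,r1:1000,r2:Add1,r3:Mul1
cycle 19: CDB Mul1=2002000 // r0:1002,r1:1000,r2:Add1,r3:2002000
cycle 20: - // r0:1002,r1:1000,r2:Add1,r3:2002000
cycle 21: CDB Add1=2000998 // r0:1002,r1:1000,r2:2000998,r3:2002000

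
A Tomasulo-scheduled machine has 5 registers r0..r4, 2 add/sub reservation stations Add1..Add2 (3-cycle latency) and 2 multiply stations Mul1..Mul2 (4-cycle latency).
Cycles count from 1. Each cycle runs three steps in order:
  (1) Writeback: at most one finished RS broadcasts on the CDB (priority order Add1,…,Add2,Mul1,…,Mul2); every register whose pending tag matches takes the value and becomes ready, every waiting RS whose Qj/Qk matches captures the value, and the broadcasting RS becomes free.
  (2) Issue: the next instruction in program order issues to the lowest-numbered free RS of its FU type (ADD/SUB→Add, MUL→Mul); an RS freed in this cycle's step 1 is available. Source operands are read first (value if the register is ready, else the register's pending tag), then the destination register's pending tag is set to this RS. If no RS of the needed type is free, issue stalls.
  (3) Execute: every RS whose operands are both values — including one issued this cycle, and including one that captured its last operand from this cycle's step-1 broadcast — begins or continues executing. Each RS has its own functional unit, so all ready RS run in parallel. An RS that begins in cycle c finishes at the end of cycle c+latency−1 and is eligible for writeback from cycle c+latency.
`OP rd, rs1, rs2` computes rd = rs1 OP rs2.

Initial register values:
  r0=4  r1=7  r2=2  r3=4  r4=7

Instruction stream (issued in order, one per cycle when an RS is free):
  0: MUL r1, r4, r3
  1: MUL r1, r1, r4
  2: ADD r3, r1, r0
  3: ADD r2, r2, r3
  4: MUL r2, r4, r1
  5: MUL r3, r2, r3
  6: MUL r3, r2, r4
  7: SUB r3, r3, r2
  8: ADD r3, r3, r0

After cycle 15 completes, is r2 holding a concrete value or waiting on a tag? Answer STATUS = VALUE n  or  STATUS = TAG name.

STATUS = VALUE 1372

  c1: issue MUL r1<-Mul1  regs: r0:4,r1:Mul1,r2:2,r3:4,r4:7
  c2: issue MUL r1<-Mul2  regs: r0:4,r1:Mul2,r2:2,r3:4,r4:7
  c3: issue ADD r3<-Add1  regs: r0:4,r1:Mul2,r2:2,r3:Add1,r4:7
  c4: issue ADD r2<-Add2  regs: r0:4,r1:Mul2,r2:Add2,r3:Add1,r4:7
  c5: CDB Mul1=28; issue MUL r2<-Mul1  regs: r0:4,r1:Mul2,r2:Mul1,r3:Add1,r4:7
  c6: stall  regs: r0:4,r1:Mul2,r2:Mul1,r3:Add1,r4:7
  c7: stall  regs: r0:4,r1:Mul2,r2:Mul1,r3:Add1,r4:7
  c8: stall  regs: r0:4,r1:Mul2,r2:Mul1,r3:Add1,r4:7
  c9: CDB Mul2=196; issue MUL r3<-Mul2  regs: r0:4,r1:196,r2:Mul1,r3:Mul2,r4:7
  c10: stall  regs: r0:4,r1:196,r2:Mul1,r3:Mul2,r4:7
  c11: stall  regs: r0:4,r1:196,r2:Mul1,r3:Mul2,r4:7
  c12: CDB Add1=200; stall  regs: r0:4,r1:196,r2:Mul1,r3:Mul2,r4:7
  c13: CDB Mul1=1372; issue MUL r3<-Mul1  regs: r0:4,r1:196,r2:1372,r3:Mul1,r4:7
  c14: issue SUB r3<-Add1  regs: r0:4,r1:196,r2:1372,r3:Add1,r4:7
  c15: CDB Add2=202; issue ADD r3<-Add2  regs: r0:4,r1:196,r2:1372,r3:Add2,r4:7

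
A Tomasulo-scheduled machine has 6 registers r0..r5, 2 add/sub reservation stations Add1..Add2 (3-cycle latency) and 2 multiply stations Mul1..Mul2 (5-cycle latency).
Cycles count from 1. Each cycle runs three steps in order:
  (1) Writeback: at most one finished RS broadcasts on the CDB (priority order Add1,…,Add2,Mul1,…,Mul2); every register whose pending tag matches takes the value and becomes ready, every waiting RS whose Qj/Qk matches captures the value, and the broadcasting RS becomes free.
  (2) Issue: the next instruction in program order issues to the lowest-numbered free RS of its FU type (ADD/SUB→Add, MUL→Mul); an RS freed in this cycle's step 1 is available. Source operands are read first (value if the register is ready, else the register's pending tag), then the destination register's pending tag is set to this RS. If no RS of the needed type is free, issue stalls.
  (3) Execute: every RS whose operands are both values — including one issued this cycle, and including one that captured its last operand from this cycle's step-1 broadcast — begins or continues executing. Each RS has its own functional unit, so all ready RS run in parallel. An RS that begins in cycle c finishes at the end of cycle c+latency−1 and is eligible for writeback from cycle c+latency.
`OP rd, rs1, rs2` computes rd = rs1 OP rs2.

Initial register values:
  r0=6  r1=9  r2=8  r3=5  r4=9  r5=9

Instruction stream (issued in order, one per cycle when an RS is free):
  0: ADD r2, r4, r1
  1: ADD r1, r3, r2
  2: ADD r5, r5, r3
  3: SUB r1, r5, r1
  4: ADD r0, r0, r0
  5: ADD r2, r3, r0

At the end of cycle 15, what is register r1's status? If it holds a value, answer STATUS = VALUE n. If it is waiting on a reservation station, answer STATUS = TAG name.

c1: issue ADD r2<-Add1 | r0:6,r1:9,r2:Add1,r3:5,r4:9,r5:9
c2: issue ADD r1<-Add2 | r0:6,r1:Add2,r2:Add1,r3:5,r4:9,r5:9
c3: stall | r0:6,r1:Add2,r2:Add1,r3:5,r4:9,r5:9
c4: CDB Add1=18; issue ADD r5<-Add1 | r0:6,r1:Add2,r2:18,r3:5,r4:9,r5:Add1
c5: stall | r0:6,r1:Add2,r2:18,r3:5,r4:9,r5:Add1
c6: stall | r0:6,r1:Add2,r2:18,r3:5,r4:9,r5:Add1
c7: CDB Add1=14; issue SUB r1<-Add1 | r0:6,r1:Add1,r2:18,r3:5,r4:9,r5:14
c8: CDB Add2=23; issue ADD r0<-Add2 | r0:Add2,r1:Add1,r2:18,r3:5,r4:9,r5:14
c9: stall | r0:Add2,r1:Add1,r2:18,r3:5,r4:9,r5:14
c10: stall | r0:Add2,r1:Add1,r2:18,r3:5,r4:9,r5:14
c11: CDB Add1=-9; issue ADD r2<-Add1 | r0:Add2,r1:-9,r2:Add1,r3:5,r4:9,r5:14
c12: CDB Add2=12 | r0:12,r1:-9,r2:Add1,r3:5,r4:9,r5:14
c13: - | r0:12,r1:-9,r2:Add1,r3:5,r4:9,r5:14
c14: - | r0:12,r1:-9,r2:Add1,r3:5,r4:9,r5:14
c15: CDB Add1=17 | r0:12,r1:-9,r2:17,r3:5,r4:9,r5:14

STATUS = VALUE -9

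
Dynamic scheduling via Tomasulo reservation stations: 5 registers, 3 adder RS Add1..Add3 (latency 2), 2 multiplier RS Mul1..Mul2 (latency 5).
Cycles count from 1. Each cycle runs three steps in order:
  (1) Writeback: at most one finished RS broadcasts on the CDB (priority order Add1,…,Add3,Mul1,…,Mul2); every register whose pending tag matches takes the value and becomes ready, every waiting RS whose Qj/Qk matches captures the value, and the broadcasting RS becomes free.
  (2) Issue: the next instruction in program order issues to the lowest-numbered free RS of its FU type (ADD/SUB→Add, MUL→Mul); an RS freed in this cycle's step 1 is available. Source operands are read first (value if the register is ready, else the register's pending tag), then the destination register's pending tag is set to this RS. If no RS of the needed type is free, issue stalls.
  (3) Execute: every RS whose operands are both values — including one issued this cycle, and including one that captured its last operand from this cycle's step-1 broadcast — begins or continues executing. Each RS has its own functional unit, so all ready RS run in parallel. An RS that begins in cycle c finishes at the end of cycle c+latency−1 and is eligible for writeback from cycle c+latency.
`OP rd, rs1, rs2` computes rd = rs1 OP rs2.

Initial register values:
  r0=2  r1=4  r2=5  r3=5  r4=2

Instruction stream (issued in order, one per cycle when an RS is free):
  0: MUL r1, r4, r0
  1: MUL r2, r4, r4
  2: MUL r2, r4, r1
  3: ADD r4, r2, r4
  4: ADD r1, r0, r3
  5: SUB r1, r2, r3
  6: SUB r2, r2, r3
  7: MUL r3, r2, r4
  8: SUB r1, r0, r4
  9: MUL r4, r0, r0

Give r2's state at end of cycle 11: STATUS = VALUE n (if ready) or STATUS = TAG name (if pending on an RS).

STATUS = TAG Add2

c1: issue MUL r1<-Mul1 | r0:2,r1:Mul1,r2:5,r3:5,r4:2
c2: issue MUL r2<-Mul2 | r0:2,r1:Mul1,r2:Mul2,r3:5,r4:2
c3: stall | r0:2,r1:Mul1,r2:Mul2,r3:5,r4:2
c4: stall | r0:2,r1:Mul1,r2:Mul2,r3:5,r4:2
c5: stall | r0:2,r1:Mul1,r2:Mul2,r3:5,r4:2
c6: CDB Mul1=4; issue MUL r2<-Mul1 | r0:2,r1:4,r2:Mul1,r3:5,r4:2
c7: CDB Mul2=4; issue ADD r4<-Add1 | r0:2,r1:4,r2:Mul1,r3:5,r4:Add1
c8: issue ADD r1<-Add2 | r0:2,r1:Add2,r2:Mul1,r3:5,r4:Add1
c9: issue SUB r1<-Add3 | r0:2,r1:Add3,r2:Mul1,r3:5,r4:Add1
c10: CDB Add2=7; issue SUB r2<-Add2 | r0:2,r1:Add3,r2:Add2,r3:5,r4:Add1
c11: CDB Mul1=8; issue MUL r3<-Mul1 | r0:2,r1:Add3,r2:Add2,r3:Mul1,r4:Add1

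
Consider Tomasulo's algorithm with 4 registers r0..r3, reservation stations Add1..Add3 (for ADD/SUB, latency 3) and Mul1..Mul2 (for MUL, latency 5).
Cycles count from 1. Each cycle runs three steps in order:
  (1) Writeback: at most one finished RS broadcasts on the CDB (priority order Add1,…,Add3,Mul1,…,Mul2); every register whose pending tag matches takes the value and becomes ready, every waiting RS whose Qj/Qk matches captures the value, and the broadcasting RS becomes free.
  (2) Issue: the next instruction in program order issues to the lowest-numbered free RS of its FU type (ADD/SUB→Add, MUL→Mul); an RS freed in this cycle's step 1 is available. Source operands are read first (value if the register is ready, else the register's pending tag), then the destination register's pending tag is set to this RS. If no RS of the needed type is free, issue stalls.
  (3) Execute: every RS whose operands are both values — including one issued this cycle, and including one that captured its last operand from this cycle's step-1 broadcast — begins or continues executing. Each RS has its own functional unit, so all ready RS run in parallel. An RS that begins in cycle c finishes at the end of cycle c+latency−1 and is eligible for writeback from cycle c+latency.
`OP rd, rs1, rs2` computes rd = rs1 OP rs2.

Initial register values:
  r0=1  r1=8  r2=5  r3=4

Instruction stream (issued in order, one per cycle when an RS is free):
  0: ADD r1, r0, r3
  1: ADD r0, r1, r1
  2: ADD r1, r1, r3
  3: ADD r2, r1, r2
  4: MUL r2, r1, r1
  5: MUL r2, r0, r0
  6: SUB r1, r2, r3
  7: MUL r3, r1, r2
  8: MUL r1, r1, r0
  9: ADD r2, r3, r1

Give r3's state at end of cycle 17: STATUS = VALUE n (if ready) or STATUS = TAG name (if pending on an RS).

STATUS = TAG Mul2

cycle 1: issue ADD r1<-Add1 // r0:1,r1:Add1,r2:5,r3:4
cycle 2: issue ADD r0<-Add2 // r0:Add2,r1:Add1,r2:5,r3:4
cycle 3: issue ADD r1<-Add3 // r0:Add2,r1:Add3,r2:5,r3:4
cycle 4: CDB Add1=5; issue ADD r2<-Add1 // r0:Add2,r1:Add3,r2:Add1,r3:4
cycle 5: issue MUL r2<-Mul1 // r0:Add2,r1:Add3,r2:Mul1,r3:4
cycle 6: issue MUL r2<-Mul2 // r0:Add2,r1:Add3,r2:Mul2,r3:4
cycle 7: CDB Add2=10; issue SUB r1<-Add2 // r0:10,r1:Add2,r2:Mul2,r3:4
cycle 8: CDB Add3=9; stall // r0:10,r1:Add2,r2:Mul2,r3:4
cycle 9: stall // r0:10,r1:Add2,r2:Mul2,r3:4
cycle 10: stall // r0:10,r1:Add2,r2:Mul2,r3:4
cycle 11: CDB Add1=14; stall // r0:10,r1:Add2,r2:Mul2,r3:4
cycle 12: CDB Mul2=100; issue MUL r3<-Mul2 // r0:10,r1:Add2,r2:100,r3:Mul2
cycle 13: CDB Mul1=81; issue MUL r1<-Mul1 // r0:10,r1:Mul1,r2:100,r3:Mul2
cycle 14: issue ADD r2<-Add1 // r0:10,r1:Mul1,r2:Add1,r3:Mul2
cycle 15: CDB Add2=96 // r0:10,r1:Mul1,r2:Add1,r3:Mul2
cycle 16: - // r0:10,r1:Mul1,r2:Add1,r3:Mul2
cycle 17: - // r0:10,r1:Mul1,r2:Add1,r3:Mul2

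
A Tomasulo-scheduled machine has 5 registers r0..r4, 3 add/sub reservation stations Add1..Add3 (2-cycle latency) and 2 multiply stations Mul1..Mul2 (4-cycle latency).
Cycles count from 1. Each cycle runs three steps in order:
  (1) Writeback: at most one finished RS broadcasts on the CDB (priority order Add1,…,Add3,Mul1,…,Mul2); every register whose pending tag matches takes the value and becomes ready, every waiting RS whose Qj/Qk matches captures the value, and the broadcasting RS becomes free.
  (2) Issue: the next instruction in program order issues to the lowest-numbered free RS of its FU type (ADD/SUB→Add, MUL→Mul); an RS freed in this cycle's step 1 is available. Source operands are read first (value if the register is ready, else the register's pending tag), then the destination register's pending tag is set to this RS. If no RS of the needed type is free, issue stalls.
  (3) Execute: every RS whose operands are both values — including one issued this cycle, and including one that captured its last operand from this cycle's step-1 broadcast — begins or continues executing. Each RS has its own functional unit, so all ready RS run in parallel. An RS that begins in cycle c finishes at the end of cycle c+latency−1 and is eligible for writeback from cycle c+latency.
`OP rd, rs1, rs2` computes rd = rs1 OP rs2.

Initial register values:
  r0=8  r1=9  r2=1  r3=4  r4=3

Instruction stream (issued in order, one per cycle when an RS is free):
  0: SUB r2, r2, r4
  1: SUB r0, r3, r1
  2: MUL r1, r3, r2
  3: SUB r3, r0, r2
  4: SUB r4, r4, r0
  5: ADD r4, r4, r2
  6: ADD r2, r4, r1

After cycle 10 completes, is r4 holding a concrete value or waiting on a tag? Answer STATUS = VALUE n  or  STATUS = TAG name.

STATUS = VALUE 6

  c1: issue SUB r2<-Add1  regs: r0:8,r1:9,r2:Add1,r3:4,r4:3
  c2: issue SUB r0<-Add2  regs: r0:Add2,r1:9,r2:Add1,r3:4,r4:3
  c3: CDB Add1=-2; issue MUL r1<-Mul1  regs: r0:Add2,r1:Mul1,r2:-2,r3:4,r4:3
  c4: CDB Add2=-5; issue SUB r3<-Add1  regs: r0:-5,r1:Mul1,r2:-2,r3:Add1,r4:3
  c5: issue SUB r4<-Add2  regs: r0:-5,r1:Mul1,r2:-2,r3:Add1,r4:Add2
  c6: CDB Add1=-3; issue ADD r4<-Add1  regs: r0:-5,r1:Mul1,r2:-2,r3:-3,r4:Add1
  c7: CDB Add2=8; issue ADD r2<-Add2  regs: r0:-5,r1:Mul1,r2:Add2,r3:-3,r4:Add1
  c8: CDB Mul1=-8  regs: r0:-5,r1:-8,r2:Add2,r3:-3,r4:Add1
  c9: CDB Add1=6  regs: r0:-5,r1:-8,r2:Add2,r3:-3,r4:6
  c10: -  regs: r0:-5,r1:-8,r2:Add2,r3:-3,r4:6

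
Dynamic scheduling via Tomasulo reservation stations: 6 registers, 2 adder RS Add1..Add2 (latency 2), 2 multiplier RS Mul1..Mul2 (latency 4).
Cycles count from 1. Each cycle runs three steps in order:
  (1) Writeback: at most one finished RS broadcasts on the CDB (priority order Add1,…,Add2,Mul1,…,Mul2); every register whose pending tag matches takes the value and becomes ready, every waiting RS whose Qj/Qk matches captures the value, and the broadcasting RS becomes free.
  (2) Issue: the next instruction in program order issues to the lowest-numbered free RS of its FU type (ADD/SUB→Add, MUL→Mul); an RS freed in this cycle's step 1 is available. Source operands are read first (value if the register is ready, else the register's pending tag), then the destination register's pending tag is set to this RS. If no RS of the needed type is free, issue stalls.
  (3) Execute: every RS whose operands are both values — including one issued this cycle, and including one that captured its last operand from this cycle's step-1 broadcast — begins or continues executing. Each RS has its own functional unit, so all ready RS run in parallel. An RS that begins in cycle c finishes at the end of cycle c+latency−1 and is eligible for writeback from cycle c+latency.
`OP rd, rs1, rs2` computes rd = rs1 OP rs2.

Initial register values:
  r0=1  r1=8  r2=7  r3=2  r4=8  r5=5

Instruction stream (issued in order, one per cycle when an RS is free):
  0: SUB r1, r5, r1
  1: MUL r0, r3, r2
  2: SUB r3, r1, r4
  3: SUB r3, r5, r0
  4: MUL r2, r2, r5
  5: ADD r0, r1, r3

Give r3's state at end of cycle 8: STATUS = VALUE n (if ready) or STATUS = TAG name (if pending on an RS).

STATUS = VALUE -9

c1: issue SUB r1<-Add1 | r0:1,r1:Add1,r2:7,r3:2,r4:8,r5:5
c2: issue MUL r0<-Mul1 | r0:Mul1,r1:Add1,r2:7,r3:2,r4:8,r5:5
c3: CDB Add1=-3; issue SUB r3<-Add1 | r0:Mul1,r1:-3,r2:7,r3:Add1,r4:8,r5:5
c4: issue SUB r3<-Add2 | r0:Mul1,r1:-3,r2:7,r3:Add2,r4:8,r5:5
c5: CDB Add1=-11; issue MUL r2<-Mul2 | r0:Mul1,r1:-3,r2:Mul2,r3:Add2,r4:8,r5:5
c6: CDB Mul1=14; issue ADD r0<-Add1 | r0:Add1,r1:-3,r2:Mul2,r3:Add2,r4:8,r5:5
c7: - | r0:Add1,r1:-3,r2:Mul2,r3:Add2,r4:8,r5:5
c8: CDB Add2=-9 | r0:Add1,r1:-3,r2:Mul2,r3:-9,r4:8,r5:5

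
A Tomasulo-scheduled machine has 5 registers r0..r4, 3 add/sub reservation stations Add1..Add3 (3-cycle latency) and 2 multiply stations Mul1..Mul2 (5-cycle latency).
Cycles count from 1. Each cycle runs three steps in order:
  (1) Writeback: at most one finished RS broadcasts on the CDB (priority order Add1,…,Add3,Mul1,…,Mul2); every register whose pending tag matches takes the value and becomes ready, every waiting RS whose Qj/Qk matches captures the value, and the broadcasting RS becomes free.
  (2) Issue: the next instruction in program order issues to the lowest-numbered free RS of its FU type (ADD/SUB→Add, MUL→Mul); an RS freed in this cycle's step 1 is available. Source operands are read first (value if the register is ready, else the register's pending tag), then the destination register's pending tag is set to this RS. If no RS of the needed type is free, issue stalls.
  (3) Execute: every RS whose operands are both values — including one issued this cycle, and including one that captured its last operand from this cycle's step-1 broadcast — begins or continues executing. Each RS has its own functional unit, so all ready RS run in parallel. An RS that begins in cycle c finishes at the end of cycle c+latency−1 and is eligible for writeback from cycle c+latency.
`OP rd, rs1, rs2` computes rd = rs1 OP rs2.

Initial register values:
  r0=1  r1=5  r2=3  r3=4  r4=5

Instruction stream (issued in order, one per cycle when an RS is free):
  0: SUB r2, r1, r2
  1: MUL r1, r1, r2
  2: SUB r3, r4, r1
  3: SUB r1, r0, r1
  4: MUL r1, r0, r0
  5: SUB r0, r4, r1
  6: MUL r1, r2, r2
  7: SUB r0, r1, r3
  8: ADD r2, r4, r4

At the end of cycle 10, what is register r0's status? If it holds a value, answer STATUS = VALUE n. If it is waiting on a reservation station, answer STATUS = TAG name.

STATUS = TAG Add3

  c1: issue SUB r2<-Add1  regs: r0:1,r1:5,r2:Add1,r3:4,r4:5
  c2: issue MUL r1<-Mul1  regs: r0:1,r1:Mul1,r2:Add1,r3:4,r4:5
  c3: issue SUB r3<-Add2  regs: r0:1,r1:Mul1,r2:Add1,r3:Add2,r4:5
  c4: CDB Add1=2; issue SUB r1<-Add1  regs: r0:1,r1:Add1,r2:2,r3:Add2,r4:5
  c5: issue MUL r1<-Mul2  regs: r0:1,r1:Mul2,r2:2,r3:Add2,r4:5
  c6: issue SUB r0<-Add3  regs: r0:Add3,r1:Mul2,r2:2,r3:Add2,r4:5
  c7: stall  regs: r0:Add3,r1:Mul2,r2:2,r3:Add2,r4:5
  c8: stall  regs: r0:Add3,r1:Mul2,r2:2,r3:Add2,r4:5
  c9: CDB Mul1=10; issue MUL r1<-Mul1  regs: r0:Add3,r1:Mul1,r2:2,r3:Add2,r4:5
  c10: CDB Mul2=1; stall  regs: r0:Add3,r1:Mul1,r2:2,r3:Add2,r4:5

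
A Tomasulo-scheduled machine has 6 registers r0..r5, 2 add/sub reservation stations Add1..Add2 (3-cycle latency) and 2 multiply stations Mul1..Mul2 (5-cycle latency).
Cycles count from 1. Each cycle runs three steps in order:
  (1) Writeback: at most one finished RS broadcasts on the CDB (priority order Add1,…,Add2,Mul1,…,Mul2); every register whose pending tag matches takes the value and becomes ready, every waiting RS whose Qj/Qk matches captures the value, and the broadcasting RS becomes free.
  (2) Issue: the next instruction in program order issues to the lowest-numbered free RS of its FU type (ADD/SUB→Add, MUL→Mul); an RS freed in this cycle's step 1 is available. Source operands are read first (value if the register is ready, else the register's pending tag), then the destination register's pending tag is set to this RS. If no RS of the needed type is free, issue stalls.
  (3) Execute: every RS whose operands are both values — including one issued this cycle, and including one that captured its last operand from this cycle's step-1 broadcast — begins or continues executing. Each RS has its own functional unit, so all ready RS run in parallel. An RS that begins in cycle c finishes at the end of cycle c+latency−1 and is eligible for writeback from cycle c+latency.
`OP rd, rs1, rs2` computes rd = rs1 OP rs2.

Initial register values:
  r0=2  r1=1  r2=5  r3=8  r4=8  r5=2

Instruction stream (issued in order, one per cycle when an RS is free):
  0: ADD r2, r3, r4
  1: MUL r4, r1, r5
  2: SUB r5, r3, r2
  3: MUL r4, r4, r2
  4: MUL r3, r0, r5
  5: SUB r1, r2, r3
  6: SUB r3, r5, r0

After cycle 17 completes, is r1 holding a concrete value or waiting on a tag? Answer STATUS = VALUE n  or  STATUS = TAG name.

STATUS = VALUE 32

cycle 1: issue ADD r2<-Add1 // r0:2,r1:1,r2:Add1,r3:8,r4:8,r5:2
cycle 2: issue MUL r4<-Mul1 // r0:2,r1:1,r2:Add1,r3:8,r4:Mul1,r5:2
cycle 3: issue SUB r5<-Add2 // r0:2,r1:1,r2:Add1,r3:8,r4:Mul1,r5:Add2
cycle 4: CDB Add1=16; issue MUL r4<-Mul2 // r0:2,r1:1,r2:16,r3:8,r4:Mul2,r5:Add2
cycle 5: stall // r0:2,r1:1,r2:16,r3:8,r4:Mul2,r5:Add2
cycle 6: stall // r0:2,r1:1,r2:16,r3:8,r4:Mul2,r5:Add2
cycle 7: CDB Add2=-8; stall // r0:2,r1:1,r2:16,r3:8,r4:Mul2,r5:-8
cycle 8: CDB Mul1=2; issue MUL r3<-Mul1 // r0:2,r1:1,r2:16,r3:Mul1,r4:Mul2,r5:-8
cycle 9: issue SUB r1<-Add1 // r0:2,r1:Add1,r2:16,r3:Mul1,r4:Mul2,r5:-8
cycle 10: issue SUB r3<-Add2 // r0:2,r1:Add1,r2:16,r3:Add2,r4:Mul2,r5:-8
cycle 11: - // r0:2,r1:Add1,r2:16,r3:Add2,r4:Mul2,r5:-8
cycle 12: - // r0:2,r1:Add1,r2:16,r3:Add2,r4:Mul2,r5:-8
cycle 13: CDB Add2=-10 // r0:2,r1:Add1,r2:16,r3:-10,r4:Mul2,r5:-8
cycle 14: CDB Mul1=-16 // r0:2,r1:Add1,r2:16,r3:-10,r4:Mul2,r5:-8
cycle 15: CDB Mul2=32 // r0:2,r1:Add1,r2:16,r3:-10,r4:32,r5:-8
cycle 16: - // r0:2,r1:Add1,r2:16,r3:-10,r4:32,r5:-8
cycle 17: CDB Add1=32 // r0:2,r1:32,r2:16,r3:-10,r4:32,r5:-8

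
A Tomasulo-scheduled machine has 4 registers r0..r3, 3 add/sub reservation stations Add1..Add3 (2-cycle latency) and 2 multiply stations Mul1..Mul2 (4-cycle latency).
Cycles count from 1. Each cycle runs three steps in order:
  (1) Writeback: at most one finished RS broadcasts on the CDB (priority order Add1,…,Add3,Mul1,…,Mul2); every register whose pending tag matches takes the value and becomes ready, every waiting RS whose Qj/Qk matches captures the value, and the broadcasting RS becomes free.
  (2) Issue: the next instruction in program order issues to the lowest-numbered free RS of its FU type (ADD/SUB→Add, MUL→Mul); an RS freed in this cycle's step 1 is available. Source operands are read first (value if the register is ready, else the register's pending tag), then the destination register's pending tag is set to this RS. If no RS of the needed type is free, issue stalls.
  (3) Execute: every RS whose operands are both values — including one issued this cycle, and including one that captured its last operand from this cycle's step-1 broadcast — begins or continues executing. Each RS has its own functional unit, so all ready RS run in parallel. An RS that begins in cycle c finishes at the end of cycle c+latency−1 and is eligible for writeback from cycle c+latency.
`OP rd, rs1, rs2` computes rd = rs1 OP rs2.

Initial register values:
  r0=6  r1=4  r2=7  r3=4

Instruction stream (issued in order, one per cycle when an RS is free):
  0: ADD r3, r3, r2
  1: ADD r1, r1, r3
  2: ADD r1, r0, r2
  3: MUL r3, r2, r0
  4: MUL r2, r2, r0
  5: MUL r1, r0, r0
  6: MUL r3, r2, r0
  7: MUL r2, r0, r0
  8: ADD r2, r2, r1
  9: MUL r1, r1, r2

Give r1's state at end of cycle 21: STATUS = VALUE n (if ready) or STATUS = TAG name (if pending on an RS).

STATUS = TAG Mul2

c1: issue ADD r3<-Add1 | r0:6,r1:4,r2:7,r3:Add1
c2: issue ADD r1<-Add2 | r0:6,r1:Add2,r2:7,r3:Add1
c3: CDB Add1=11; issue ADD r1<-Add1 | r0:6,r1:Add1,r2:7,r3:11
c4: issue MUL r3<-Mul1 | r0:6,r1:Add1,r2:7,r3:Mul1
c5: CDB Add1=13; issue MUL r2<-Mul2 | r0:6,r1:13,r2:Mul2,r3:Mul1
c6: CDB Add2=15; stall | r0:6,r1:13,r2:Mul2,r3:Mul1
c7: stall | r0:6,r1:13,r2:Mul2,r3:Mul1
c8: CDB Mul1=42; issue MUL r1<-Mul1 | r0:6,r1:Mul1,r2:Mul2,r3:42
c9: CDB Mul2=42; issue MUL r3<-Mul2 | r0:6,r1:Mul1,r2:42,r3:Mul2
c10: stall | r0:6,r1:Mul1,r2:42,r3:Mul2
c11: stall | r0:6,r1:Mul1,r2:42,r3:Mul2
c12: CDB Mul1=36; issue MUL r2<-Mul1 | r0:6,r1:36,r2:Mul1,r3:Mul2
c13: CDB Mul2=252; issue ADD r2<-Add1 | r0:6,r1:36,r2:Add1,r3:252
c14: issue MUL r1<-Mul2 | r0:6,r1:Mul2,r2:Add1,r3:252
c15: - | r0:6,r1:Mul2,r2:Add1,r3:252
c16: CDB Mul1=36 | r0:6,r1:Mul2,r2:Add1,r3:252
c17: - | r0:6,r1:Mul2,r2:Add1,r3:252
c18: CDB Add1=72 | r0:6,r1:Mul2,r2:72,r3:252
c19: - | r0:6,r1:Mul2,r2:72,r3:252
c20: - | r0:6,r1:Mul2,r2:72,r3:252
c21: - | r0:6,r1:Mul2,r2:72,r3:252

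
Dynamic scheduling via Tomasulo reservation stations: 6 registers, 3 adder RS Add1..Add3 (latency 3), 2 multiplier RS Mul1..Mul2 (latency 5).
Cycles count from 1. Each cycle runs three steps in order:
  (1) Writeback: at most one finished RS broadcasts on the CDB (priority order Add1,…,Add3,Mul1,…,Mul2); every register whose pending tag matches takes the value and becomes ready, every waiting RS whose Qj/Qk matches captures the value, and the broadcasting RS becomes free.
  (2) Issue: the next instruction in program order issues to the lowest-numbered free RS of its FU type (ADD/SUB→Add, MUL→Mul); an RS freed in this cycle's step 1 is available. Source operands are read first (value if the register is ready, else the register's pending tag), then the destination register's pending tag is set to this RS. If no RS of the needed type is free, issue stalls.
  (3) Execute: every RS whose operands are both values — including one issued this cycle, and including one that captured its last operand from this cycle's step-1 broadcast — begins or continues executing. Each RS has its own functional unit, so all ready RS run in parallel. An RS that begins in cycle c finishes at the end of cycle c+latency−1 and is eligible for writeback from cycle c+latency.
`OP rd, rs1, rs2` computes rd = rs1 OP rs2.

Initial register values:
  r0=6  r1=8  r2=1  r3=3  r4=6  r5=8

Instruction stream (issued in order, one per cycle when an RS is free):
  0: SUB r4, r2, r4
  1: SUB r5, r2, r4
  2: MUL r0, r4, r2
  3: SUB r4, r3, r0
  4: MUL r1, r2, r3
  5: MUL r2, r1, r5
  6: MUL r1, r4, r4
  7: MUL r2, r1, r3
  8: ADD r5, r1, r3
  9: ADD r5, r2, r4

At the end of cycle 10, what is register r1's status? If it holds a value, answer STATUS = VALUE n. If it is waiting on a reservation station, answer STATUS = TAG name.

STATUS = TAG Mul2

c1: issue SUB r4<-Add1 | r0:6,r1:8,r2:1,r3:3,r4:Add1,r5:8
c2: issue SUB r5<-Add2 | r0:6,r1:8,r2:1,r3:3,r4:Add1,r5:Add2
c3: issue MUL r0<-Mul1 | r0:Mul1,r1:8,r2:1,r3:3,r4:Add1,r5:Add2
c4: CDB Add1=-5; issue SUB r4<-Add1 | r0:Mul1,r1:8,r2:1,r3:3,r4:Add1,r5:Add2
c5: issue MUL r1<-Mul2 | r0:Mul1,r1:Mul2,r2:1,r3:3,r4:Add1,r5:Add2
c6: stall | r0:Mul1,r1:Mul2,r2:1,r3:3,r4:Add1,r5:Add2
c7: CDB Add2=6; stall | r0:Mul1,r1:Mul2,r2:1,r3:3,r4:Add1,r5:6
c8: stall | r0:Mul1,r1:Mul2,r2:1,r3:3,r4:Add1,r5:6
c9: CDB Mul1=-5; issue MUL r2<-Mul1 | r0:-5,r1:Mul2,r2:Mul1,r3:3,r4:Add1,r5:6
c10: CDB Mul2=3; issue MUL r1<-Mul2 | r0:-5,r1:Mul2,r2:Mul1,r3:3,r4:Add1,r5:6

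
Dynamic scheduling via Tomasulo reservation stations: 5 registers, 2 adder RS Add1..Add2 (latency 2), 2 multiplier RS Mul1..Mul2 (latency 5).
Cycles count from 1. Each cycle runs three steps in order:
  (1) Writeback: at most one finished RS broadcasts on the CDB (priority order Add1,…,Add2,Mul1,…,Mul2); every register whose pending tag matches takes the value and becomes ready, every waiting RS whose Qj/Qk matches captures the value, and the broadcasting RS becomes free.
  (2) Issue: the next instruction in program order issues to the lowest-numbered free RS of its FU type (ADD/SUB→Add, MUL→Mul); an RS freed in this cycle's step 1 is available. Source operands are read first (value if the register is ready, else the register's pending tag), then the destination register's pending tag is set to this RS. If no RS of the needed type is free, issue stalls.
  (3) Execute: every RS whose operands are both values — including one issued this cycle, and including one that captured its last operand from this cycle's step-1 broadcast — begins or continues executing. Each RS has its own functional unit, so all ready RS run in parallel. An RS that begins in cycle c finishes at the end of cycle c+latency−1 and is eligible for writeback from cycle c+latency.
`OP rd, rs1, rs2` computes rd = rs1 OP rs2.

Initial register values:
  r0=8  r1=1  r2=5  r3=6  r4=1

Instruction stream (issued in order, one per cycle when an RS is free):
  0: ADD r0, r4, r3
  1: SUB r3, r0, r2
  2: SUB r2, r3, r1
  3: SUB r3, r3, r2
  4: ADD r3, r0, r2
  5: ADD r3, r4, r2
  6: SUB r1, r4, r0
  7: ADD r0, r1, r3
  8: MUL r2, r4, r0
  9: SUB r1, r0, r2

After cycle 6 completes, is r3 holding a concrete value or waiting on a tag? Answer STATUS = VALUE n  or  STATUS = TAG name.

cycle 1: issue ADD r0<-Add1 // r0:Add1,r1:1,r2:5,r3:6,r4:1
cycle 2: issue SUB r3<-Add2 // r0:Add1,r1:1,r2:5,r3:Add2,r4:1
cycle 3: CDB Add1=7; issue SUB r2<-Add1 // r0:7,r1:1,r2:Add1,r3:Add2,r4:1
cycle 4: stall // r0:7,r1:1,r2:Add1,r3:Add2,r4:1
cycle 5: CDB Add2=2; issue SUB r3<-Add2 // r0:7,r1:1,r2:Add1,r3:Add2,r4:1
cycle 6: stall // r0:7,r1:1,r2:Add1,r3:Add2,r4:1

STATUS = TAG Add2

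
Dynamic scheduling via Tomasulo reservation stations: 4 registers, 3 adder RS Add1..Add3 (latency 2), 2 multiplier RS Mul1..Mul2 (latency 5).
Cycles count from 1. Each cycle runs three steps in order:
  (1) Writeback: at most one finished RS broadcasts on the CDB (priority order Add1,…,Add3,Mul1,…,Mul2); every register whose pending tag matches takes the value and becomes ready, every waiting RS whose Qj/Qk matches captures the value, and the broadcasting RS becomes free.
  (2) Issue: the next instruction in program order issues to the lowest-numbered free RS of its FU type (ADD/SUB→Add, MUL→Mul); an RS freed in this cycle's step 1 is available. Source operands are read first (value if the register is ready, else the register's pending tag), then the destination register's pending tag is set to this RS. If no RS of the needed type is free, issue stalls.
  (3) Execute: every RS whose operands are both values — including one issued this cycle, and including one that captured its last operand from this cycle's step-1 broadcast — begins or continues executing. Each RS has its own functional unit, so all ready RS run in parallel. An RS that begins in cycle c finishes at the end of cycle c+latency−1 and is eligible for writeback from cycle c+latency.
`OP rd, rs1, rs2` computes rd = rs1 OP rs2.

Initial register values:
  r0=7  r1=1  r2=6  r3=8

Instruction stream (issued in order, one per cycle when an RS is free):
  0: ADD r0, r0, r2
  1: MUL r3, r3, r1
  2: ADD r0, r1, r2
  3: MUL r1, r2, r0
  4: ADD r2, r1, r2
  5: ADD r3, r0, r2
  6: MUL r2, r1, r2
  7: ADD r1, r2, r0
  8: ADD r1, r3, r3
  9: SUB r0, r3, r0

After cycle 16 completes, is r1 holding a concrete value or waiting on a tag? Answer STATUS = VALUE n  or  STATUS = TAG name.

STATUS = VALUE 110

  c1: issue ADD r0<-Add1  regs: r0:Add1,r1:1,r2:6,r3:8
  c2: issue MUL r3<-Mul1  regs: r0:Add1,r1:1,r2:6,r3:Mul1
  c3: CDB Add1=13; issue ADD r0<-Add1  regs: r0:Add1,r1:1,r2:6,r3:Mul1
  c4: issue MUL r1<-Mul2  regs: r0:Add1,r1:Mul2,r2:6,r3:Mul1
  c5: CDB Add1=7; issue ADD r2<-Add1  regs: r0:7,r1:Mul2,r2:Add1,r3:Mul1
  c6: issue ADD r3<-Add2  regs: r0:7,r1:Mul2,r2:Add1,r3:Add2
  c7: CDB Mul1=8; issue MUL r2<-Mul1  regs: r0:7,r1:Mul2,r2:Mul1,r3:Add2
  c8: issue ADD r1<-Add3  regs: r0:7,r1:Add3,r2:Mul1,r3:Add2
  c9: stall  regs: r0:7,r1:Add3,r2:Mul1,r3:Add2
  c10: CDB Mul2=42; stall  regs: r0:7,r1:Add3,r2:Mul1,r3:Add2
  c11: stall  regs: r0:7,r1:Add3,r2:Mul1,r3:Add2
  c12: CDB Add1=48; issue ADD r1<-Add1  regs: r0:7,r1:Add1,r2:Mul1,r3:Add2
  c13: stall  regs: r0:7,r1:Add1,r2:Mul1,r3:Add2
  c14: CDB Add2=55; issue SUB r0<-Add2  regs: r0:Add2,r1:Add1,r2:Mul1,r3:55
  c15: -  regs: r0:Add2,r1:Add1,r2:Mul1,r3:55
  c16: CDB Add1=110  regs: r0:Add2,r1:110,r2:Mul1,r3:55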